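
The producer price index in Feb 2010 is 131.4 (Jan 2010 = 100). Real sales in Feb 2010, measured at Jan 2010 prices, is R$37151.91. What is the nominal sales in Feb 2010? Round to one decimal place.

48817.6

Nominal = Real × (Index/100) = 37151.91 × (131.4/100)
        = 37151.91 × 1.314 = 48817.6097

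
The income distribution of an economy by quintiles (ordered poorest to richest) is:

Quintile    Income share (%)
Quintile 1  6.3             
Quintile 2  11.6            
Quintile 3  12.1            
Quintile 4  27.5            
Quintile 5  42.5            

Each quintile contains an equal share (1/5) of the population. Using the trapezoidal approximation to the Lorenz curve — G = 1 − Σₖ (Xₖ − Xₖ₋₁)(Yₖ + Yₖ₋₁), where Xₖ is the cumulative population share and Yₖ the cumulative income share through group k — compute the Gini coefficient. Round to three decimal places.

0.353

Cumulative income shares Yₖ: 0.0630, 0.1790, 0.3000, 0.5750, 1.0000
Σ (Xₖ−Xₖ₋₁)(Yₖ+Yₖ₋₁) = (1/5)(0.0630+0.0000) + (1/5)(0.1790+0.0630) + (1/5)(0.3000+0.1790) + (1/5)(0.5750+0.3000) + (1/5)(1.0000+0.5750)
  = 0.0126 + 0.0484 + 0.0958 + 0.1750 + 0.3150 = 0.6468
G = 1 − 0.6468 = 0.3532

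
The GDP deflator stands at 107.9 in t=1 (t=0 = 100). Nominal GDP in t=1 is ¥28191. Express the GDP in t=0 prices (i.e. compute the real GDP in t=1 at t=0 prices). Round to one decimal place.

26127.0

Real = Nominal ÷ (Index/100) = 28191 ÷ (107.9/100)
     = 28191 ÷ 1.079 = 26126.9694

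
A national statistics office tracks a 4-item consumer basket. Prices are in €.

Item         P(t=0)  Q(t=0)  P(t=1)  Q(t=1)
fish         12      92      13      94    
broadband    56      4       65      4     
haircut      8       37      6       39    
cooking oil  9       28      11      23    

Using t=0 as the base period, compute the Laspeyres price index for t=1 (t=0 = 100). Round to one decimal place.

Laspeyres price index uses base-period quantities as weights.
ΣP(t=1)·Q(t=0) = 13×92 + 65×4 + 6×37 + 11×28 = 1196 + 260 + 222 + 308 = 1986
ΣP(t=0)·Q(t=0) = 12×92 + 56×4 + 8×37 + 9×28 = 1104 + 224 + 296 + 252 = 1876
Index = 1986 / 1876 × 100 = 105.8635

105.9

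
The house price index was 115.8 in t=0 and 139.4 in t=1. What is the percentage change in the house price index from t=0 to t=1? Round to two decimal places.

20.38%

Change = (139.4 − 115.8) / 115.8 × 100
       = 23.6 / 115.8 × 100 = 20.3800%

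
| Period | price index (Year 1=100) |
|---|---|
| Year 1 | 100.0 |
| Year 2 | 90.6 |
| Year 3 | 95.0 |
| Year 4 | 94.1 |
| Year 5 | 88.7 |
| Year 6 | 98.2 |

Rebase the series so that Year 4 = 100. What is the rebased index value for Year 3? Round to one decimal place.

Rebased(Year 3) = 95.0 / 94.1 × 100 = 100.9564

101.0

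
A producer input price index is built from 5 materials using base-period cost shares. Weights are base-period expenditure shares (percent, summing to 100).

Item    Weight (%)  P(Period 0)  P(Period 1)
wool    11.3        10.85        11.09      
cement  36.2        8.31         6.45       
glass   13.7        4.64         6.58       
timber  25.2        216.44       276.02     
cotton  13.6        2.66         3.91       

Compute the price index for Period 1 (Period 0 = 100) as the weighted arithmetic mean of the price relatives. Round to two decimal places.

111.20

wool: 11.3 × (11.09/10.85) = 11.3 × 1.022120 = 11.5500
cement: 36.2 × (6.45/8.31) = 36.2 × 0.776173 = 28.0975
glass: 13.7 × (6.58/4.64) = 13.7 × 1.418103 = 19.4280
timber: 25.2 × (276.02/216.44) = 25.2 × 1.275273 = 32.1369
cotton: 13.6 × (3.91/2.66) = 13.6 × 1.469925 = 19.9910
Index = Σ wᵢ·(p₁ᵢ/p₀ᵢ) = 11.5500 + 28.0975 + 19.4280 + 32.1369 + 19.9910 = 111.2033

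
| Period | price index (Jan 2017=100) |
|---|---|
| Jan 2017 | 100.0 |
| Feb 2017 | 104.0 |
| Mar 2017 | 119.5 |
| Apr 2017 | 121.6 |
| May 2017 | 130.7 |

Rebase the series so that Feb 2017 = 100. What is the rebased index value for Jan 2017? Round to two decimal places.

96.15

Rebased(Jan 2017) = 100.0 / 104.0 × 100 = 96.1538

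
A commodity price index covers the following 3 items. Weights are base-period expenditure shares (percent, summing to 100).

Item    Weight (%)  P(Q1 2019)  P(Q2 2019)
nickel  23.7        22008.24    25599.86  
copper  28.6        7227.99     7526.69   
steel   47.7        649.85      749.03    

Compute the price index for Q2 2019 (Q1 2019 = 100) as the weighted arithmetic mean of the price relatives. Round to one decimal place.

nickel: 23.7 × (25599.86/22008.24) = 23.7 × 1.163194 = 27.5677
copper: 28.6 × (7526.69/7227.99) = 28.6 × 1.041325 = 29.7819
steel: 47.7 × (749.03/649.85) = 47.7 × 1.152620 = 54.9800
Index = Σ wᵢ·(p₁ᵢ/p₀ᵢ) = 27.5677 + 29.7819 + 54.9800 = 112.3296

112.3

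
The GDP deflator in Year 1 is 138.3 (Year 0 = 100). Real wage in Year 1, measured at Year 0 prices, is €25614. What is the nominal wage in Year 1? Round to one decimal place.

Nominal = Real × (Index/100) = 25614 × (138.3/100)
        = 25614 × 1.383 = 35424.1620

35424.2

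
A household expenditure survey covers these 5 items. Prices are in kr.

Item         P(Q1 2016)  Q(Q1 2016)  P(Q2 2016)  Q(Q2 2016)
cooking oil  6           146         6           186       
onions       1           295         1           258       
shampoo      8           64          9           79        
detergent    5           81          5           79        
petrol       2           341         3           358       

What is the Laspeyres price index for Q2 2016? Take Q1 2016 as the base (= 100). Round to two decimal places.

Laspeyres price index uses base-period quantities as weights.
ΣP(Q2 2016)·Q(Q1 2016) = 6×146 + 1×295 + 9×64 + 5×81 + 3×341 = 876 + 295 + 576 + 405 + 1023 = 3175
ΣP(Q1 2016)·Q(Q1 2016) = 6×146 + 1×295 + 8×64 + 5×81 + 2×341 = 876 + 295 + 512 + 405 + 682 = 2770
Index = 3175 / 2770 × 100 = 114.6209

114.62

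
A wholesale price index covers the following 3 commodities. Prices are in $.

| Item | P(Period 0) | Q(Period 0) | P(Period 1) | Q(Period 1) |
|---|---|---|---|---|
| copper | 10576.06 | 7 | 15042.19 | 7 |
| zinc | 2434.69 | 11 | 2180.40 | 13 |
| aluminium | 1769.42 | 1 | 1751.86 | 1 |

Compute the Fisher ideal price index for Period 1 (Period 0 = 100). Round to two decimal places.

Laspeyres component (base-period weights):
ΣP(Period 1)Q(Period 0) = 15042.19×7 + 2180.40×11 + 1751.86×1 = 105295.33 + 23984.4 + 1751.86 = 131031.59
ΣP(Period 0)Q(Period 0) = 10576.06×7 + 2434.69×11 + 1769.42×1 = 74032.42 + 26781.59 + 1769.42 = 102583.43
L = 131031.59 / 102583.43 × 100 = 127.7317
Paasche component (current-period weights):
ΣP(Period 1)Q(Period 1) = 15042.19×7 + 2180.40×13 + 1751.86×1 = 105295.33 + 28345.2 + 1751.86 = 135392.39
ΣP(Period 0)Q(Period 1) = 10576.06×7 + 2434.69×13 + 1769.42×1 = 74032.42 + 31650.97 + 1769.42 = 107452.81
P = 135392.39 / 107452.81 × 100 = 126.0017
Fisher = √(L × P) = √(127.7317 × 126.0017) = 126.8638

126.86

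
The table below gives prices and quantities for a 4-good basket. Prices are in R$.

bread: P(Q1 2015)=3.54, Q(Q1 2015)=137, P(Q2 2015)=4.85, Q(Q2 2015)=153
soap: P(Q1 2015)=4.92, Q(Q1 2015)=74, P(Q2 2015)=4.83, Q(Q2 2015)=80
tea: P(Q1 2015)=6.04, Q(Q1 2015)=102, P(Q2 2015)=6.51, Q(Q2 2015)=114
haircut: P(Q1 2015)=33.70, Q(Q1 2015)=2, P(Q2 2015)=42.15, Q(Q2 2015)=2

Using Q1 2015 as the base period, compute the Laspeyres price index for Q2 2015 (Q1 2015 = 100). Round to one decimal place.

Laspeyres price index uses base-period quantities as weights.
ΣP(Q2 2015)·Q(Q1 2015) = 4.85×137 + 4.83×74 + 6.51×102 + 42.15×2 = 664.45 + 357.42 + 664.02 + 84.3 = 1770.19
ΣP(Q1 2015)·Q(Q1 2015) = 3.54×137 + 4.92×74 + 6.04×102 + 33.70×2 = 484.98 + 364.08 + 616.08 + 67.4 = 1532.54
Index = 1770.19 / 1532.54 × 100 = 115.5069

115.5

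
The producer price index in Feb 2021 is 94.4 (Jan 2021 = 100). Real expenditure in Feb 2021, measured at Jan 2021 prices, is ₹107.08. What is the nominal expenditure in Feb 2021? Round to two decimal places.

Nominal = Real × (Index/100) = 107.08 × (94.4/100)
        = 107.08 × 0.944 = 101.0835

101.08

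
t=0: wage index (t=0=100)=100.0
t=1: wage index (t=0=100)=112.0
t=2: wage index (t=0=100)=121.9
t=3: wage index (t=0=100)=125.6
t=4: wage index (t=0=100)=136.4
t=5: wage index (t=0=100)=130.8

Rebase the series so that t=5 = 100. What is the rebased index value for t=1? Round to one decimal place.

85.6

Rebased(t=1) = 112.0 / 130.8 × 100 = 85.6269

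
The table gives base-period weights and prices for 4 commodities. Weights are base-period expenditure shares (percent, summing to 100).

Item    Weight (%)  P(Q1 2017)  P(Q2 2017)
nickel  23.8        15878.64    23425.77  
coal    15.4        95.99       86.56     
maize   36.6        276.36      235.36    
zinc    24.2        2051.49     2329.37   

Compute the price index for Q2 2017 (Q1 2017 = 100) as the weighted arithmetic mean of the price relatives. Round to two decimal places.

107.65

nickel: 23.8 × (23425.77/15878.64) = 23.8 × 1.475301 = 35.1122
coal: 15.4 × (86.56/95.99) = 15.4 × 0.901761 = 13.8871
maize: 36.6 × (235.36/276.36) = 36.6 × 0.851643 = 31.1701
zinc: 24.2 × (2329.37/2051.49) = 24.2 × 1.135453 = 27.4780
Index = Σ wᵢ·(p₁ᵢ/p₀ᵢ) = 35.1122 + 13.8871 + 31.1701 + 27.4780 = 107.6474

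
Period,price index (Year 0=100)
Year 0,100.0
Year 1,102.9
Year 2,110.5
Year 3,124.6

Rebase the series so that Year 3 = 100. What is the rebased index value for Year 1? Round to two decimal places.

Rebased(Year 1) = 102.9 / 124.6 × 100 = 82.5843

82.58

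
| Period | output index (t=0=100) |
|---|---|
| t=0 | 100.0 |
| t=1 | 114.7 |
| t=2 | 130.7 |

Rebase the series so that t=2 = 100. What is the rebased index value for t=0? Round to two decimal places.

Rebased(t=0) = 100.0 / 130.7 × 100 = 76.5111

76.51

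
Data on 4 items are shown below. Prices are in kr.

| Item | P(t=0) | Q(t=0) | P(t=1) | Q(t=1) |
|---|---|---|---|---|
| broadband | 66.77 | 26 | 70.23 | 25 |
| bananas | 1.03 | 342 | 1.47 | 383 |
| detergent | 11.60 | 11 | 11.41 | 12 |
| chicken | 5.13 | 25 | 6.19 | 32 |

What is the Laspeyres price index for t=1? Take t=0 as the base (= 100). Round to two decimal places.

Laspeyres price index uses base-period quantities as weights.
ΣP(t=1)·Q(t=0) = 70.23×26 + 1.47×342 + 11.41×11 + 6.19×25 = 1825.98 + 502.74 + 125.51 + 154.75 = 2608.98
ΣP(t=0)·Q(t=0) = 66.77×26 + 1.03×342 + 11.60×11 + 5.13×25 = 1736.02 + 352.26 + 127.6 + 128.25 = 2344.13
Index = 2608.98 / 2344.13 × 100 = 111.2984

111.30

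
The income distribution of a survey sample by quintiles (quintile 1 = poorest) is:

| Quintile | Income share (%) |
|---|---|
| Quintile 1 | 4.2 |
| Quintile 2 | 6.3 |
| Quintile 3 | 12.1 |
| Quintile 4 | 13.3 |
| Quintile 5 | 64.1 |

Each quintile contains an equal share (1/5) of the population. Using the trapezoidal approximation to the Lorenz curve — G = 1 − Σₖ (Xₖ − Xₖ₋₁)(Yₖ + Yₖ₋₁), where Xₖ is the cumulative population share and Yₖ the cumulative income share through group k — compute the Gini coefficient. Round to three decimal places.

Cumulative income shares Yₖ: 0.0420, 0.1050, 0.2260, 0.3590, 1.0000
Σ (Xₖ−Xₖ₋₁)(Yₖ+Yₖ₋₁) = (1/5)(0.0420+0.0000) + (1/5)(0.1050+0.0420) + (1/5)(0.2260+0.1050) + (1/5)(0.3590+0.2260) + (1/5)(1.0000+0.3590)
  = 0.0084 + 0.0294 + 0.0662 + 0.1170 + 0.2718 = 0.4928
G = 1 − 0.4928 = 0.5072

0.507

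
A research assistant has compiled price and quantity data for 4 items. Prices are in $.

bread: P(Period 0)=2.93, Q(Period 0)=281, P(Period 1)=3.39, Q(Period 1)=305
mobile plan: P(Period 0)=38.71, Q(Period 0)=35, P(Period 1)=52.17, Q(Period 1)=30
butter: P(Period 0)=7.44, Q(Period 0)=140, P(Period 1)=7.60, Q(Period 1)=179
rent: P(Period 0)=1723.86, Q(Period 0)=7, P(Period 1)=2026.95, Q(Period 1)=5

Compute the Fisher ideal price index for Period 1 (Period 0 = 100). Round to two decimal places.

Laspeyres component (base-period weights):
ΣP(Period 1)Q(Period 0) = 3.39×281 + 52.17×35 + 7.60×140 + 2026.95×7 = 952.59 + 1825.95 + 1064 + 14188.65 = 18031.19
ΣP(Period 0)Q(Period 0) = 2.93×281 + 38.71×35 + 7.44×140 + 1723.86×7 = 823.33 + 1354.85 + 1041.6 + 12067.02 = 15286.8
L = 18031.19 / 15286.8 × 100 = 117.9527
Paasche component (current-period weights):
ΣP(Period 1)Q(Period 1) = 3.39×305 + 52.17×30 + 7.60×179 + 2026.95×5 = 1033.95 + 1565.1 + 1360.4 + 10134.75 = 14094.2
ΣP(Period 0)Q(Period 1) = 2.93×305 + 38.71×30 + 7.44×179 + 1723.86×5 = 893.65 + 1161.3 + 1331.76 + 8619.3 = 12006.01
P = 14094.2 / 12006.01 × 100 = 117.3929
Fisher = √(L × P) = √(117.9527 × 117.3929) = 117.6724

117.67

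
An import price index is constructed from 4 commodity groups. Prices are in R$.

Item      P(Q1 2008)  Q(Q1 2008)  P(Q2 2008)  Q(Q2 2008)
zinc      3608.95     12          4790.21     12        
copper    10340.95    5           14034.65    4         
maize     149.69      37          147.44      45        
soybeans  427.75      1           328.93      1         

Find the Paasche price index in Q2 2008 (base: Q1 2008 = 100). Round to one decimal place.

131.3

Paasche price index uses current-period quantities as weights.
ΣP(Q2 2008)·Q(Q2 2008) = 4790.21×12 + 14034.65×4 + 147.44×45 + 328.93×1 = 57482.52 + 56138.6 + 6634.8 + 328.93 = 120584.85
ΣP(Q1 2008)·Q(Q2 2008) = 3608.95×12 + 10340.95×4 + 149.69×45 + 427.75×1 = 43307.4 + 41363.8 + 6736.05 + 427.75 = 91835
Index = 120584.85 / 91835 × 100 = 131.3060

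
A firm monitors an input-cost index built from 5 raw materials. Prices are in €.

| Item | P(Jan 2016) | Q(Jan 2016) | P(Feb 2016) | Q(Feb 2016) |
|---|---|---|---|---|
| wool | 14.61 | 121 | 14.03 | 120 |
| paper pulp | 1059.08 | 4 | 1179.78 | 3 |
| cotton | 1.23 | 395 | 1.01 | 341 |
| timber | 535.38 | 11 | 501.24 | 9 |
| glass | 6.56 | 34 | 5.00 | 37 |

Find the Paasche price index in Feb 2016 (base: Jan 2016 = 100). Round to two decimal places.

98.58

Paasche price index uses current-period quantities as weights.
ΣP(Feb 2016)·Q(Feb 2016) = 14.03×120 + 1179.78×3 + 1.01×341 + 501.24×9 + 5.00×37 = 1683.6 + 3539.34 + 344.41 + 4511.16 + 185 = 10263.51
ΣP(Jan 2016)·Q(Feb 2016) = 14.61×120 + 1059.08×3 + 1.23×341 + 535.38×9 + 6.56×37 = 1753.2 + 3177.24 + 419.43 + 4818.42 + 242.72 = 10411.01
Index = 10263.51 / 10411.01 × 100 = 98.5832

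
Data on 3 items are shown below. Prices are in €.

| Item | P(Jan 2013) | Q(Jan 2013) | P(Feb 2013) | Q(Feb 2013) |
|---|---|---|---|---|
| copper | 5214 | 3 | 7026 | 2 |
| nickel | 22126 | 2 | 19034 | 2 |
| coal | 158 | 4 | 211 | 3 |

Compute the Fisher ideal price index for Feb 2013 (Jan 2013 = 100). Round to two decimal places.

Laspeyres component (base-period weights):
ΣP(Feb 2013)Q(Jan 2013) = 7026×3 + 19034×2 + 211×4 = 21078 + 38068 + 844 = 59990
ΣP(Jan 2013)Q(Jan 2013) = 5214×3 + 22126×2 + 158×4 = 15642 + 44252 + 632 = 60526
L = 59990 / 60526 × 100 = 99.1144
Paasche component (current-period weights):
ΣP(Feb 2013)Q(Feb 2013) = 7026×2 + 19034×2 + 211×3 = 14052 + 38068 + 633 = 52753
ΣP(Jan 2013)Q(Feb 2013) = 5214×2 + 22126×2 + 158×3 = 10428 + 44252 + 474 = 55154
P = 52753 / 55154 × 100 = 95.6467
Fisher = √(L × P) = √(99.1144 × 95.6467) = 97.3651

97.37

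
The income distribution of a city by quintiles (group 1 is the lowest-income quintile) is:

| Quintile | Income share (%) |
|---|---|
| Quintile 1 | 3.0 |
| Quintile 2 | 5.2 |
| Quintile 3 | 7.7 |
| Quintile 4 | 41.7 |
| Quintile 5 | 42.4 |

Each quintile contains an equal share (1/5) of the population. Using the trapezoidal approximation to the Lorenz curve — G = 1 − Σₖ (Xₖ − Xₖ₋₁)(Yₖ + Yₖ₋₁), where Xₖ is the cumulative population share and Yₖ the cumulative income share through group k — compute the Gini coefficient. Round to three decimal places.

Cumulative income shares Yₖ: 0.0300, 0.0820, 0.1590, 0.5760, 1.0000
Σ (Xₖ−Xₖ₋₁)(Yₖ+Yₖ₋₁) = (1/5)(0.0300+0.0000) + (1/5)(0.0820+0.0300) + (1/5)(0.1590+0.0820) + (1/5)(0.5760+0.1590) + (1/5)(1.0000+0.5760)
  = 0.0060 + 0.0224 + 0.0482 + 0.1470 + 0.3152 = 0.5388
G = 1 − 0.5388 = 0.4612

0.461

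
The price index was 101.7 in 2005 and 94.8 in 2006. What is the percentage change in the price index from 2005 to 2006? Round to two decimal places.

Change = (94.8 − 101.7) / 101.7 × 100
       = -6.9 / 101.7 × 100 = -6.7847%

-6.78%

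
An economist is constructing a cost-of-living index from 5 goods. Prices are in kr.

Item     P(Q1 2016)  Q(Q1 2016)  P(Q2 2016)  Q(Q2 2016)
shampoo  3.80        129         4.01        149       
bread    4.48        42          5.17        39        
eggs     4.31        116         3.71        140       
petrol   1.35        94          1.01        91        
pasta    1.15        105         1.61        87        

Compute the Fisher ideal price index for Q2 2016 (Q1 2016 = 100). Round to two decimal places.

Laspeyres component (base-period weights):
ΣP(Q2 2016)Q(Q1 2016) = 4.01×129 + 5.17×42 + 3.71×116 + 1.01×94 + 1.61×105 = 517.29 + 217.14 + 430.36 + 94.94 + 169.05 = 1428.78
ΣP(Q1 2016)Q(Q1 2016) = 3.80×129 + 4.48×42 + 4.31×116 + 1.35×94 + 1.15×105 = 490.2 + 188.16 + 499.96 + 126.9 + 120.75 = 1425.97
L = 1428.78 / 1425.97 × 100 = 100.1971
Paasche component (current-period weights):
ΣP(Q2 2016)Q(Q2 2016) = 4.01×149 + 5.17×39 + 3.71×140 + 1.01×91 + 1.61×87 = 597.49 + 201.63 + 519.4 + 91.91 + 140.07 = 1550.5
ΣP(Q1 2016)Q(Q2 2016) = 3.80×149 + 4.48×39 + 4.31×140 + 1.35×91 + 1.15×87 = 566.2 + 174.72 + 603.4 + 122.85 + 100.05 = 1567.22
P = 1550.5 / 1567.22 × 100 = 98.9331
Fisher = √(L × P) = √(100.1971 × 98.9331) = 99.5631

99.56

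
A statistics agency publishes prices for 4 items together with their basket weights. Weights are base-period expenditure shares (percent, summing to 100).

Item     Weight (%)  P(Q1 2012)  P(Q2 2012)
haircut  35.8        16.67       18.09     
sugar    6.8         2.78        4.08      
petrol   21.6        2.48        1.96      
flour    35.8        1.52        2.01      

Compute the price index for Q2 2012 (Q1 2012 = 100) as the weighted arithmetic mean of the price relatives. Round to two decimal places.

113.24

haircut: 35.8 × (18.09/16.67) = 35.8 × 1.085183 = 38.8496
sugar: 6.8 × (4.08/2.78) = 6.8 × 1.467626 = 9.9799
petrol: 21.6 × (1.96/2.48) = 21.6 × 0.790323 = 17.0710
flour: 35.8 × (2.01/1.52) = 35.8 × 1.322368 = 47.3408
Index = Σ wᵢ·(p₁ᵢ/p₀ᵢ) = 38.8496 + 9.9799 + 17.0710 + 47.3408 = 113.2412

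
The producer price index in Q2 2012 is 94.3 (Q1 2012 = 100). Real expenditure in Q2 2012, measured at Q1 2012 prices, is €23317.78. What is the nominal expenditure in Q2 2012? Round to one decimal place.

21988.7

Nominal = Real × (Index/100) = 23317.78 × (94.3/100)
        = 23317.78 × 0.943 = 21988.6665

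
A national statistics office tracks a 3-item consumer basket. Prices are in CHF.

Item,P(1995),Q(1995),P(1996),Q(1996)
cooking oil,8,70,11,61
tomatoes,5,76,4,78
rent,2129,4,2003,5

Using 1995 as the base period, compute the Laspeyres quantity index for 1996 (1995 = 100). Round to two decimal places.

121.86

Laspeyres quantity index uses base-period prices as weights.
ΣP(1995)·Q(1996) = 8×61 + 5×78 + 2129×5 = 488 + 390 + 10645 = 11523
ΣP(1995)·Q(1995) = 8×70 + 5×76 + 2129×4 = 560 + 380 + 8516 = 9456
Index = 11523 / 9456 × 100 = 121.8591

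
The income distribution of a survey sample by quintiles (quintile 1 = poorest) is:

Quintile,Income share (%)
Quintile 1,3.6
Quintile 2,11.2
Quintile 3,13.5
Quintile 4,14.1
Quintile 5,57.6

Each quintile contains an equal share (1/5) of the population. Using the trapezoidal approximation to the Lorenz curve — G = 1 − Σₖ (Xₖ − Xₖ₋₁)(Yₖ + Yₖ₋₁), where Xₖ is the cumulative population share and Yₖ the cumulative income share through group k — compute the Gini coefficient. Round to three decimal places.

0.444

Cumulative income shares Yₖ: 0.0360, 0.1480, 0.2830, 0.4240, 1.0000
Σ (Xₖ−Xₖ₋₁)(Yₖ+Yₖ₋₁) = (1/5)(0.0360+0.0000) + (1/5)(0.1480+0.0360) + (1/5)(0.2830+0.1480) + (1/5)(0.4240+0.2830) + (1/5)(1.0000+0.4240)
  = 0.0072 + 0.0368 + 0.0862 + 0.1414 + 0.2848 = 0.5564
G = 1 − 0.5564 = 0.4436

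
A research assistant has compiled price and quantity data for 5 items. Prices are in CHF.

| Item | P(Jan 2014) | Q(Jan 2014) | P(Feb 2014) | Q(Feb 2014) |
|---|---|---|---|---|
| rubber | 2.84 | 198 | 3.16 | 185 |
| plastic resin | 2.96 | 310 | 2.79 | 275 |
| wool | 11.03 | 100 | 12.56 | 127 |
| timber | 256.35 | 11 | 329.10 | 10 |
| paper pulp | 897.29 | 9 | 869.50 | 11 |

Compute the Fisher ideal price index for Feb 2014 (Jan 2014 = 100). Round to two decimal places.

104.72

Laspeyres component (base-period weights):
ΣP(Feb 2014)Q(Jan 2014) = 3.16×198 + 2.79×310 + 12.56×100 + 329.10×11 + 869.50×9 = 625.68 + 864.9 + 1256 + 3620.1 + 7825.5 = 14192.18
ΣP(Jan 2014)Q(Jan 2014) = 2.84×198 + 2.96×310 + 11.03×100 + 256.35×11 + 897.29×9 = 562.32 + 917.6 + 1103 + 2819.85 + 8075.61 = 13478.38
L = 14192.18 / 13478.38 × 100 = 105.2959
Paasche component (current-period weights):
ΣP(Feb 2014)Q(Feb 2014) = 3.16×185 + 2.79×275 + 12.56×127 + 329.10×10 + 869.50×11 = 584.6 + 767.25 + 1595.12 + 3291 + 9564.5 = 15802.47
ΣP(Jan 2014)Q(Feb 2014) = 2.84×185 + 2.96×275 + 11.03×127 + 256.35×10 + 897.29×11 = 525.4 + 814 + 1400.81 + 2563.5 + 9870.19 = 15173.9
P = 15802.47 / 15173.9 × 100 = 104.1424
Fisher = √(L × P) = √(105.2959 × 104.1424) = 104.7176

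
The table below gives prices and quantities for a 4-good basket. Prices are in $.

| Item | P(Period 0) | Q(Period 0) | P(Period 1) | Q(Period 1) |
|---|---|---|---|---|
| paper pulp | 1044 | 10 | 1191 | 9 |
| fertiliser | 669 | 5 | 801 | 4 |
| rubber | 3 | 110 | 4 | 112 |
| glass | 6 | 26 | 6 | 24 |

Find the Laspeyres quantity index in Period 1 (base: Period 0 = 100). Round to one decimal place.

88.0

Laspeyres quantity index uses base-period prices as weights.
ΣP(Period 0)·Q(Period 1) = 1044×9 + 669×4 + 3×112 + 6×24 = 9396 + 2676 + 336 + 144 = 12552
ΣP(Period 0)·Q(Period 0) = 1044×10 + 669×5 + 3×110 + 6×26 = 10440 + 3345 + 330 + 156 = 14271
Index = 12552 / 14271 × 100 = 87.9546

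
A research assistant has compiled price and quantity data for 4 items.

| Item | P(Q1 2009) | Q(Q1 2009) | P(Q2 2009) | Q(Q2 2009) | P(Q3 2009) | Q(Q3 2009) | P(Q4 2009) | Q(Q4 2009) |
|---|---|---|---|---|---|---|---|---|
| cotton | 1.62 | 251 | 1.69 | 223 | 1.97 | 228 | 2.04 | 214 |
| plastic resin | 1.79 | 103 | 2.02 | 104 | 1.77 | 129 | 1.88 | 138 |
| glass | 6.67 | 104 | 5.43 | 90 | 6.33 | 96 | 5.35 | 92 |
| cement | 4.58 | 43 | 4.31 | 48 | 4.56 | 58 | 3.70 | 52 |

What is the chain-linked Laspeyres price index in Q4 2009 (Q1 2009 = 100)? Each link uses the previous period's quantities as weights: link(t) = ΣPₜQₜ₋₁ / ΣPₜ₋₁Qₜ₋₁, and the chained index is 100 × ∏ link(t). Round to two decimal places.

95.17

Link Q1 2009→Q2 2009:
ΣP(Q2 2009)Q(Q1 2009) = 1.69×251 + 2.02×103 + 5.43×104 + 4.31×43 = 424.19 + 208.06 + 564.72 + 185.33 = 1382.3
ΣP(Q1 2009)Q(Q1 2009) = 1.62×251 + 1.79×103 + 6.67×104 + 4.58×43 = 406.62 + 184.37 + 693.68 + 196.94 = 1481.61
link = 1382.3/1481.61 = 0.932972
Link Q2 2009→Q3 2009:
ΣP(Q3 2009)Q(Q2 2009) = 1.97×223 + 1.77×104 + 6.33×90 + 4.56×48 = 439.31 + 184.08 + 569.7 + 218.88 = 1411.97
ΣP(Q2 2009)Q(Q2 2009) = 1.69×223 + 2.02×104 + 5.43×90 + 4.31×48 = 376.87 + 210.08 + 488.7 + 206.88 = 1282.53
link = 1411.97/1282.53 = 1.100926
Link Q3 2009→Q4 2009:
ΣP(Q4 2009)Q(Q3 2009) = 2.04×228 + 1.88×129 + 5.35×96 + 3.70×58 = 465.12 + 242.52 + 513.6 + 214.6 = 1435.84
ΣP(Q3 2009)Q(Q3 2009) = 1.97×228 + 1.77×129 + 6.33×96 + 4.56×58 = 449.16 + 228.33 + 607.68 + 264.48 = 1549.65
link = 1435.84/1549.65 = 0.926558
Chained index = 100 × 0.932972 × 1.100926 × 0.926558 = 95.1697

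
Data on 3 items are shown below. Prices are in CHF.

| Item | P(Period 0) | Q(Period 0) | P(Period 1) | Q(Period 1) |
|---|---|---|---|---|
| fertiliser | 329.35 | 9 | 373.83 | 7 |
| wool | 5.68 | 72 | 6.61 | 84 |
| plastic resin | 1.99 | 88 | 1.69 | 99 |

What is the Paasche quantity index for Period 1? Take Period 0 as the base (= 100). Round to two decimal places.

83.71

Paasche quantity index uses current-period prices as weights.
ΣP(Period 1)·Q(Period 1) = 373.83×7 + 6.61×84 + 1.69×99 = 2616.81 + 555.24 + 167.31 = 3339.36
ΣP(Period 1)·Q(Period 0) = 373.83×9 + 6.61×72 + 1.69×88 = 3364.47 + 475.92 + 148.72 = 3989.11
Index = 3339.36 / 3989.11 × 100 = 83.7119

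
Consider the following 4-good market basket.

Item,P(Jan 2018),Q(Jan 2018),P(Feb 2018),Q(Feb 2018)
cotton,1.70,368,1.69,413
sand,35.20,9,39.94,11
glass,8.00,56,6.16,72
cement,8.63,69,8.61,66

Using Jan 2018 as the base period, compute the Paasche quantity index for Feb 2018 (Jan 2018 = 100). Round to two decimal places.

Paasche quantity index uses current-period prices as weights.
ΣP(Feb 2018)·Q(Feb 2018) = 1.69×413 + 39.94×11 + 6.16×72 + 8.61×66 = 697.97 + 439.34 + 443.52 + 568.26 = 2149.09
ΣP(Feb 2018)·Q(Jan 2018) = 1.69×368 + 39.94×9 + 6.16×56 + 8.61×69 = 621.92 + 359.46 + 344.96 + 594.09 = 1920.43
Index = 2149.09 / 1920.43 × 100 = 111.9067

111.91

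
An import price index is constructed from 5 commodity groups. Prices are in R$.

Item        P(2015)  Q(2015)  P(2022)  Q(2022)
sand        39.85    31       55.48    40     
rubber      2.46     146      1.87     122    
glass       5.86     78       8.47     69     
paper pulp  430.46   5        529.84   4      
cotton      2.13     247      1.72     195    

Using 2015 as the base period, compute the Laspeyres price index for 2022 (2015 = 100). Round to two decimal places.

121.09

Laspeyres price index uses base-period quantities as weights.
ΣP(2022)·Q(2015) = 55.48×31 + 1.87×146 + 8.47×78 + 529.84×5 + 1.72×247 = 1719.88 + 273.02 + 660.66 + 2649.2 + 424.84 = 5727.6
ΣP(2015)·Q(2015) = 39.85×31 + 2.46×146 + 5.86×78 + 430.46×5 + 2.13×247 = 1235.35 + 359.16 + 457.08 + 2152.3 + 526.11 = 4730
Index = 5727.6 / 4730 × 100 = 121.0909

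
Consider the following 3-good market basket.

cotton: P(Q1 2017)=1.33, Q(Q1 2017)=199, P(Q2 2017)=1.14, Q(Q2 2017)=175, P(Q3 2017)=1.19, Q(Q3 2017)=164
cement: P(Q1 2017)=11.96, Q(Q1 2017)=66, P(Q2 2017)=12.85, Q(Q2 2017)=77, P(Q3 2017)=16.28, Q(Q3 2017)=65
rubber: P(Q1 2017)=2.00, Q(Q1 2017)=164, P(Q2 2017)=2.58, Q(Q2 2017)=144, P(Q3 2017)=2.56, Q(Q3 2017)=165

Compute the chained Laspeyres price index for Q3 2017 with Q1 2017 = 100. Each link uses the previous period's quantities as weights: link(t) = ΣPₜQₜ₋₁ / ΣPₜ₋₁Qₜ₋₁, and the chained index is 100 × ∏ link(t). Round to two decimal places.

Link Q1 2017→Q2 2017:
ΣP(Q2 2017)Q(Q1 2017) = 1.14×199 + 12.85×66 + 2.58×164 = 226.86 + 848.1 + 423.12 = 1498.08
ΣP(Q1 2017)Q(Q1 2017) = 1.33×199 + 11.96×66 + 2.00×164 = 264.67 + 789.36 + 328 = 1382.03
link = 1498.08/1382.03 = 1.083971
Link Q2 2017→Q3 2017:
ΣP(Q3 2017)Q(Q2 2017) = 1.19×175 + 16.28×77 + 2.56×144 = 208.25 + 1253.56 + 368.64 = 1830.45
ΣP(Q2 2017)Q(Q2 2017) = 1.14×175 + 12.85×77 + 2.58×144 = 199.5 + 989.45 + 371.52 = 1560.47
link = 1830.45/1560.47 = 1.173012
Chained index = 100 × 1.083971 × 1.173012 = 127.1511

127.15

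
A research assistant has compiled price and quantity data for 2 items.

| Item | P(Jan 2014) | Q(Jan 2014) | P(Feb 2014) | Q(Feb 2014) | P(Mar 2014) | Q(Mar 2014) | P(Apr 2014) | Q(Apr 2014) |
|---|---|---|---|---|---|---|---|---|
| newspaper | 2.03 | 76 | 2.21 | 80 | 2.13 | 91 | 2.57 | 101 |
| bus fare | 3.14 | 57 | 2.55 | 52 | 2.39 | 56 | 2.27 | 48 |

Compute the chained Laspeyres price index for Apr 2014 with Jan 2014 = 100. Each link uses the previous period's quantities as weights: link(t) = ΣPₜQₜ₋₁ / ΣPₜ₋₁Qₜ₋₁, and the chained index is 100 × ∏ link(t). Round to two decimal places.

98.65

Link Jan 2014→Feb 2014:
ΣP(Feb 2014)Q(Jan 2014) = 2.21×76 + 2.55×57 = 167.96 + 145.35 = 313.31
ΣP(Jan 2014)Q(Jan 2014) = 2.03×76 + 3.14×57 = 154.28 + 178.98 = 333.26
link = 313.31/333.26 = 0.940137
Link Feb 2014→Mar 2014:
ΣP(Mar 2014)Q(Feb 2014) = 2.13×80 + 2.39×52 = 170.4 + 124.28 = 294.68
ΣP(Feb 2014)Q(Feb 2014) = 2.21×80 + 2.55×52 = 176.8 + 132.6 = 309.4
link = 294.68/309.4 = 0.952424
Link Mar 2014→Apr 2014:
ΣP(Apr 2014)Q(Mar 2014) = 2.57×91 + 2.27×56 = 233.87 + 127.12 = 360.99
ΣP(Mar 2014)Q(Mar 2014) = 2.13×91 + 2.39×56 = 193.83 + 133.84 = 327.67
link = 360.99/327.67 = 1.101688
Chained index = 100 × 0.940137 × 0.952424 × 1.101688 = 98.6461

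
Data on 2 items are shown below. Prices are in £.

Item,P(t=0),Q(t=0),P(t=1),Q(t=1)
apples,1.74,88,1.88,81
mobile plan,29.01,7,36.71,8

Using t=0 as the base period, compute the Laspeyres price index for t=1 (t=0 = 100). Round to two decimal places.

118.59

Laspeyres price index uses base-period quantities as weights.
ΣP(t=1)·Q(t=0) = 1.88×88 + 36.71×7 = 165.44 + 256.97 = 422.41
ΣP(t=0)·Q(t=0) = 1.74×88 + 29.01×7 = 153.12 + 203.07 = 356.19
Index = 422.41 / 356.19 × 100 = 118.5912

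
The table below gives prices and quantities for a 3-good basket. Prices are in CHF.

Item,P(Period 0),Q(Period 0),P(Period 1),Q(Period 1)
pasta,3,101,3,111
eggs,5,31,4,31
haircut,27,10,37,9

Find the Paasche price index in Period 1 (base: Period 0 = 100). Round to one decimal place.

108.1

Paasche price index uses current-period quantities as weights.
ΣP(Period 1)·Q(Period 1) = 3×111 + 4×31 + 37×9 = 333 + 124 + 333 = 790
ΣP(Period 0)·Q(Period 1) = 3×111 + 5×31 + 27×9 = 333 + 155 + 243 = 731
Index = 790 / 731 × 100 = 108.0711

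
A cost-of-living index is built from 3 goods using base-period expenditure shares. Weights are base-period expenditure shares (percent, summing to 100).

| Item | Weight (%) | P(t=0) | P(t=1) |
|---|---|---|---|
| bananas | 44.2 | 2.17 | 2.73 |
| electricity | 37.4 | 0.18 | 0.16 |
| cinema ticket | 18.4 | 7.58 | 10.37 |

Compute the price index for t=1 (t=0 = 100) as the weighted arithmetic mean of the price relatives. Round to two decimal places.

bananas: 44.2 × (2.73/2.17) = 44.2 × 1.258065 = 55.6065
electricity: 37.4 × (0.16/0.18) = 37.4 × 0.888889 = 33.2444
cinema ticket: 18.4 × (10.37/7.58) = 18.4 × 1.368074 = 25.1726
Index = Σ wᵢ·(p₁ᵢ/p₀ᵢ) = 55.6065 + 33.2444 + 25.1726 = 114.0235

114.02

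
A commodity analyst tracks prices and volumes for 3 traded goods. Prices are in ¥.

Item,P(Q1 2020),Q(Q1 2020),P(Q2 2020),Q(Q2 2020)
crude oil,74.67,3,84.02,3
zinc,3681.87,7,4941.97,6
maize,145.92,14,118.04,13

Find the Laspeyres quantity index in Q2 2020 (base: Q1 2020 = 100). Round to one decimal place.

86.3

Laspeyres quantity index uses base-period prices as weights.
ΣP(Q1 2020)·Q(Q2 2020) = 74.67×3 + 3681.87×6 + 145.92×13 = 224.01 + 22091.22 + 1896.96 = 24212.19
ΣP(Q1 2020)·Q(Q1 2020) = 74.67×3 + 3681.87×7 + 145.92×14 = 224.01 + 25773.09 + 2042.88 = 28039.98
Index = 24212.19 / 28039.98 × 100 = 86.3488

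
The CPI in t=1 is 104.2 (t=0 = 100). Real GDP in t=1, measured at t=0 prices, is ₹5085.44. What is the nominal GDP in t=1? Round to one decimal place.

Nominal = Real × (Index/100) = 5085.44 × (104.2/100)
        = 5085.44 × 1.042 = 5299.0285

5299.0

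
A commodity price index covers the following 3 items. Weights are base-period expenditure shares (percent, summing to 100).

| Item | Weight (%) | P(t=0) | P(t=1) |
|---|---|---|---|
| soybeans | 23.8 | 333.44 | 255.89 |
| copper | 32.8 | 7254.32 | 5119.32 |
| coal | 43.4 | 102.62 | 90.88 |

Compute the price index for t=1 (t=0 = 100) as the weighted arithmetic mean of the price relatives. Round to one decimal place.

79.8

soybeans: 23.8 × (255.89/333.44) = 23.8 × 0.767424 = 18.2647
copper: 32.8 × (5119.32/7254.32) = 32.8 × 0.705693 = 23.1467
coal: 43.4 × (90.88/102.62) = 43.4 × 0.885597 = 38.4349
Index = Σ wᵢ·(p₁ᵢ/p₀ᵢ) = 18.2647 + 23.1467 + 38.4349 = 79.8463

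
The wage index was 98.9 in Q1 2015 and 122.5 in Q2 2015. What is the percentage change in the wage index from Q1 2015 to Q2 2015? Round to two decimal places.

23.86%

Change = (122.5 − 98.9) / 98.9 × 100
       = 23.6 / 98.9 × 100 = 23.8625%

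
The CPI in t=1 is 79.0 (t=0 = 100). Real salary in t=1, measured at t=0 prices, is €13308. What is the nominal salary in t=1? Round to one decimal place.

Nominal = Real × (Index/100) = 13308 × (79.0/100)
        = 13308 × 0.790 = 10513.3200

10513.3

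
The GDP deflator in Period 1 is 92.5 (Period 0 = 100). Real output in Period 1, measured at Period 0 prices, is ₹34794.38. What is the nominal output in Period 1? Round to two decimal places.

Nominal = Real × (Index/100) = 34794.38 × (92.5/100)
        = 34794.38 × 0.925 = 32184.8015

32184.80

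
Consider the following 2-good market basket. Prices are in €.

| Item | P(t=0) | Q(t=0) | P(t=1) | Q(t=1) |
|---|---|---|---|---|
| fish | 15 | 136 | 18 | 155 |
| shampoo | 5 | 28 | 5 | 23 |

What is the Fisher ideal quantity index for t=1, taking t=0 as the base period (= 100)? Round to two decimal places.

Laspeyres component (base-period weights):
ΣP(t=0)Q(t=1) = 15×155 + 5×23 = 2325 + 115 = 2440
ΣP(t=0)Q(t=0) = 15×136 + 5×28 = 2040 + 140 = 2180
L = 2440 / 2180 × 100 = 111.9266
Paasche component (current-period weights):
ΣP(t=1)Q(t=1) = 18×155 + 5×23 = 2790 + 115 = 2905
ΣP(t=1)Q(t=0) = 18×136 + 5×28 = 2448 + 140 = 2588
P = 2905 / 2588 × 100 = 112.2488
Fisher = √(L × P) = √(111.9266 × 112.2488) = 112.0876

112.09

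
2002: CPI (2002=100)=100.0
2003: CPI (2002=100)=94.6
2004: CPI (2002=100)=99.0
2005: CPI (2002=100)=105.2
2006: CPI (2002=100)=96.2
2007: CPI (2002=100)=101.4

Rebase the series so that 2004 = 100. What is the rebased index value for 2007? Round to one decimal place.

102.4

Rebased(2007) = 101.4 / 99.0 × 100 = 102.4242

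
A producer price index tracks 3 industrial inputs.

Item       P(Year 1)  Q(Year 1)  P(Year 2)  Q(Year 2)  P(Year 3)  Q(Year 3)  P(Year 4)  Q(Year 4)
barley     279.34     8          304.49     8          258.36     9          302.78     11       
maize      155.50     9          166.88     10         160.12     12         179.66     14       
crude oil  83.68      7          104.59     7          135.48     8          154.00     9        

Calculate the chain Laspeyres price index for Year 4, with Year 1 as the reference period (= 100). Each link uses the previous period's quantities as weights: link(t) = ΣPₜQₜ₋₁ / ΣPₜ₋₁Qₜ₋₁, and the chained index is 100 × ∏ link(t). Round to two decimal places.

121.12

Link Year 1→Year 2:
ΣP(Year 2)Q(Year 1) = 304.49×8 + 166.88×9 + 104.59×7 = 2435.92 + 1501.92 + 732.13 = 4669.97
ΣP(Year 1)Q(Year 1) = 279.34×8 + 155.50×9 + 83.68×7 = 2234.72 + 1399.5 + 585.76 = 4219.98
link = 4669.97/4219.98 = 1.106633
Link Year 2→Year 3:
ΣP(Year 3)Q(Year 2) = 258.36×8 + 160.12×10 + 135.48×7 = 2066.88 + 1601.2 + 948.36 = 4616.44
ΣP(Year 2)Q(Year 2) = 304.49×8 + 166.88×10 + 104.59×7 = 2435.92 + 1668.8 + 732.13 = 4836.85
link = 4616.44/4836.85 = 0.954431
Link Year 3→Year 4:
ΣP(Year 4)Q(Year 3) = 302.78×9 + 179.66×12 + 154.00×8 = 2725.02 + 2155.92 + 1232 = 6112.94
ΣP(Year 3)Q(Year 3) = 258.36×9 + 160.12×12 + 135.48×8 = 2325.24 + 1921.44 + 1083.84 = 5330.52
link = 6112.94/5330.52 = 1.146781
Chained index = 100 × 1.106633 × 0.954431 × 1.146781 = 121.1236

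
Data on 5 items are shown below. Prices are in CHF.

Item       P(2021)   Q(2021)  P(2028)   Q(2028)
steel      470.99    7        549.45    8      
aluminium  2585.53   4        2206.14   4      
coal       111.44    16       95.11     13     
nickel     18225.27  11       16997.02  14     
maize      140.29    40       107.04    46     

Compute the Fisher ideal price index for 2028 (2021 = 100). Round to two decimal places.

Laspeyres component (base-period weights):
ΣP(2028)Q(2021) = 549.45×7 + 2206.14×4 + 95.11×16 + 16997.02×11 + 107.04×40 = 3846.15 + 8824.56 + 1521.76 + 186967.22 + 4281.6 = 205441.29
ΣP(2021)Q(2021) = 470.99×7 + 2585.53×4 + 111.44×16 + 18225.27×11 + 140.29×40 = 3296.93 + 10342.12 + 1783.04 + 200477.97 + 5611.6 = 221511.66
L = 205441.29 / 221511.66 × 100 = 92.7451
Paasche component (current-period weights):
ΣP(2028)Q(2028) = 549.45×8 + 2206.14×4 + 95.11×13 + 16997.02×14 + 107.04×46 = 4395.6 + 8824.56 + 1236.43 + 237958.28 + 4923.84 = 257338.71
ΣP(2021)Q(2028) = 470.99×8 + 2585.53×4 + 111.44×13 + 18225.27×14 + 140.29×46 = 3767.92 + 10342.12 + 1448.72 + 255153.78 + 6453.34 = 277165.88
P = 257338.71 / 277165.88 × 100 = 92.8465
Fisher = √(L × P) = √(92.7451 × 92.8465) = 92.7958

92.80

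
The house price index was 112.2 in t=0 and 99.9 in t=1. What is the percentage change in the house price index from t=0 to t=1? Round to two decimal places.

-10.96%

Change = (99.9 − 112.2) / 112.2 × 100
       = -12.3 / 112.2 × 100 = -10.9626%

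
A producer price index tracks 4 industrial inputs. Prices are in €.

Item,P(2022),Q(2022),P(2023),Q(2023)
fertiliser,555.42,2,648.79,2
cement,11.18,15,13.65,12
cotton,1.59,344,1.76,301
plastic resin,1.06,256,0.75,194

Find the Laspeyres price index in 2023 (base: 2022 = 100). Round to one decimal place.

109.7

Laspeyres price index uses base-period quantities as weights.
ΣP(2023)·Q(2022) = 648.79×2 + 13.65×15 + 1.76×344 + 0.75×256 = 1297.58 + 204.75 + 605.44 + 192 = 2299.77
ΣP(2022)·Q(2022) = 555.42×2 + 11.18×15 + 1.59×344 + 1.06×256 = 1110.84 + 167.7 + 546.96 + 271.36 = 2096.86
Index = 2299.77 / 2096.86 × 100 = 109.6769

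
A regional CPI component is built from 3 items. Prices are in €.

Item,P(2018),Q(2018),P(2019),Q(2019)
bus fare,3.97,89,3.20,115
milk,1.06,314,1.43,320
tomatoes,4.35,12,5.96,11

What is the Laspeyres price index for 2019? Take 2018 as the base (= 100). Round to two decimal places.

Laspeyres price index uses base-period quantities as weights.
ΣP(2019)·Q(2018) = 3.20×89 + 1.43×314 + 5.96×12 = 284.8 + 449.02 + 71.52 = 805.34
ΣP(2018)·Q(2018) = 3.97×89 + 1.06×314 + 4.35×12 = 353.33 + 332.84 + 52.2 = 738.37
Index = 805.34 / 738.37 × 100 = 109.0700

109.07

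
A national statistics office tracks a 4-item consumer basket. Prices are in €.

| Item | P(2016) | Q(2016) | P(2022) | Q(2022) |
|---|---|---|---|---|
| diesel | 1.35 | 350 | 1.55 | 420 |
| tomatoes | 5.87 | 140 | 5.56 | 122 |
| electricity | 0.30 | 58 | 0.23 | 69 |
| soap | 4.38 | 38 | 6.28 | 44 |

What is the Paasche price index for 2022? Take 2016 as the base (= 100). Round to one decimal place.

Paasche price index uses current-period quantities as weights.
ΣP(2022)·Q(2022) = 1.55×420 + 5.56×122 + 0.23×69 + 6.28×44 = 651 + 678.32 + 15.87 + 276.32 = 1621.51
ΣP(2016)·Q(2022) = 1.35×420 + 5.87×122 + 0.30×69 + 4.38×44 = 567 + 716.14 + 20.7 + 192.72 = 1496.56
Index = 1621.51 / 1496.56 × 100 = 108.3491

108.3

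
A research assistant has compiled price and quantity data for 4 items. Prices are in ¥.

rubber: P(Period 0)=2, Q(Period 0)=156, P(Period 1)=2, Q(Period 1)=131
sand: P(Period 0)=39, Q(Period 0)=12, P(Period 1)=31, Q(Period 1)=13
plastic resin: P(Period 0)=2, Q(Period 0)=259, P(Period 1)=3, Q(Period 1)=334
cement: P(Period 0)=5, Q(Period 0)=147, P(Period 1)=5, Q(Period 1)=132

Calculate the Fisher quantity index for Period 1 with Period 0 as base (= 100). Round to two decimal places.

104.55

Laspeyres component (base-period weights):
ΣP(Period 0)Q(Period 1) = 2×131 + 39×13 + 2×334 + 5×132 = 262 + 507 + 668 + 660 = 2097
ΣP(Period 0)Q(Period 0) = 2×156 + 39×12 + 2×259 + 5×147 = 312 + 468 + 518 + 735 = 2033
L = 2097 / 2033 × 100 = 103.1481
Paasche component (current-period weights):
ΣP(Period 1)Q(Period 1) = 2×131 + 31×13 + 3×334 + 5×132 = 262 + 403 + 1002 + 660 = 2327
ΣP(Period 1)Q(Period 0) = 2×156 + 31×12 + 3×259 + 5×147 = 312 + 372 + 777 + 735 = 2196
P = 2327 / 2196 × 100 = 105.9654
Fisher = √(L × P) = √(103.1481 × 105.9654) = 104.5472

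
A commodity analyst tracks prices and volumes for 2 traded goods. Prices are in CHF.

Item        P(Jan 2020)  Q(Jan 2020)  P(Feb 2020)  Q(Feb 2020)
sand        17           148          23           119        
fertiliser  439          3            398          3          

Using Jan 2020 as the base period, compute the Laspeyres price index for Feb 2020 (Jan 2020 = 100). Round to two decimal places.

119.96

Laspeyres price index uses base-period quantities as weights.
ΣP(Feb 2020)·Q(Jan 2020) = 23×148 + 398×3 = 3404 + 1194 = 4598
ΣP(Jan 2020)·Q(Jan 2020) = 17×148 + 439×3 = 2516 + 1317 = 3833
Index = 4598 / 3833 × 100 = 119.9583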